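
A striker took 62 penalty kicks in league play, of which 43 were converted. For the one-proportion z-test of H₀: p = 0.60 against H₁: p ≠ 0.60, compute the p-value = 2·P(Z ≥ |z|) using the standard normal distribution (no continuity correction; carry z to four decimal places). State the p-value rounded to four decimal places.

Sample proportion p̂ = 43/62 = 0.69355.
Under H₀, SE = √(p₀(1−p₀)/n) = √(0.60·0.40/62) = √0.003870968 = 0.062217.
Test statistic (full precision, shown to 4 dp): z = (43/62 − 0.60)/SE₀ ≈ 1.5036.
From the standard normal, 2·P(Z ≥ |z|) = 0.1327.

p-value = 0.1327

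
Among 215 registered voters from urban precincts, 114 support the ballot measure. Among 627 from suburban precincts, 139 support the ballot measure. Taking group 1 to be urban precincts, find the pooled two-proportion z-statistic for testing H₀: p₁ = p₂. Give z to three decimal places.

Sample proportions: p̂₁ = 114/215 = 0.53023 and p̂₂ = 139/627 = 0.22169.
Pooled p̂ = (114+139)/(215+627) = 253/842 = 0.30048.
SE = √[p̂(1−p̂)(1/n₁+1/n₂)] = √[0.30048·0.69952·(1/215+1/627)] ≈ 0.036233.
z = 0.30854/0.036233 = 8.515.

z = 8.515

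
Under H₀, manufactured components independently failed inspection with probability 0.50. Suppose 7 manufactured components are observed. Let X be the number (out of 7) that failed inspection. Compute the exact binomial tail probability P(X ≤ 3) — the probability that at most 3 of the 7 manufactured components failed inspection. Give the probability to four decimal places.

X ~ Binomial(n=7, p=0.50).
P(X ≤ 3) = C(7,0)·0.50^0·0.50^7 + C(7,1)·0.50^1·0.50^6 + C(7,2)·0.50^2·0.50^5 + C(7,3)·0.50^3·0.50^4.
= 0.007812 + 0.054688 + 0.164062 + 0.273438 = 0.5000.

P = 0.5000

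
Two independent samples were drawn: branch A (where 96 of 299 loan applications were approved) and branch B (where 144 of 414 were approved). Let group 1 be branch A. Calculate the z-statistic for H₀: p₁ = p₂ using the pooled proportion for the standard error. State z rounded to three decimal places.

p̂₁ = 96/299 = 0.32107, p̂₂ = 144/414 = 0.34783.
Pooled p̂ = (96+144)/(299+414) = 240/713 = 0.33661.
SE = √[p̂(1−p̂)(1/n₁+1/n₂)] = √[0.33661·0.66339·(1/299+1/414)] ≈ 0.035864.
z = (p̂₁ − p̂₂)/SE = (0.32107 − 0.34783)/0.035864 = -0.02676/0.035864 = -0.746.

z = -0.746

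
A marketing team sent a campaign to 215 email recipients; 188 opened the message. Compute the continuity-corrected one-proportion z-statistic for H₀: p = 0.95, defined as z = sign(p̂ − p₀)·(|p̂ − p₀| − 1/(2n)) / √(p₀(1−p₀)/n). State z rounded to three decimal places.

z = -4.928

p̂ = 188/215 = 0.87442. p̂ − p₀ = -0.075581.
Continuity correction 1/(2n) = 1/430 = 0.002326.
Corrected numerator: |-0.075581| − 0.002326 = 0.073255.
Null standard error: √(0.95·0.05/215) = √0.000220930 = 0.014864.
z = −0.073255/0.014864 = -4.928.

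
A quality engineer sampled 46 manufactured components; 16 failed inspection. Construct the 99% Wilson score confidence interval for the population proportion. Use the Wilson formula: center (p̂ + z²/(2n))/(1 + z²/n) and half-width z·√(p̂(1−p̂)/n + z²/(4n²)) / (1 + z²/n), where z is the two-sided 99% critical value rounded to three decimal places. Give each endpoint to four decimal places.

p̂ = 16/46 = 0.34783; z = 2.576, so z² = 6.635776.
Denominator 1 + z²/n = 1 + 6.635776/46 = 1.144256.
Center = (0.34783 + 0.072128)/1.144256 = 0.36701.
Radicand: p̂(1−p̂)/n + z²/(4n²) = 0.004931372 + 0.000784000 = 0.005715372.
Half-width = 2.576·√0.005715372/1.144256 = 0.17019.
Interval: 0.36701 ± 0.17019 → (0.1968, 0.5372).

(0.1968, 0.5372)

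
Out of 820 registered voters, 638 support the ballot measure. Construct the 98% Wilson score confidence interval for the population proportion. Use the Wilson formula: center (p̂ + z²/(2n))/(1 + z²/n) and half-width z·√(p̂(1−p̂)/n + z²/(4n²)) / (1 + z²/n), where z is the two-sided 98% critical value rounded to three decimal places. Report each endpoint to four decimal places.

p̂ = 638/820 = 0.77805; z = 2.326, so z² = 5.410276.
1 + z²/n = 1.006598.
Center = (0.77805 + 0.003299)/1.006598 = 0.77623.
Radicand: p̂(1−p̂)/n + z²/(4n²) = 0.000210596 + 0.000002012 = 0.000212608.
Half-width = 2.326·√0.000212608/1.006598 = 0.03369.
CI: 0.77623 ± 0.03369 = (0.7425, 0.8099).

(0.7425, 0.8099)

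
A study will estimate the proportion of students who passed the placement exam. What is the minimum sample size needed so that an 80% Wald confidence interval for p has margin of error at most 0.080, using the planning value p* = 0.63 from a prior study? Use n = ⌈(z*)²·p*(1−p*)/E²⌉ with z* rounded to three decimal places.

n = 60

For 80% confidence, z* = 1.282.
p*(1−p*) = 0.2331.
Required n before rounding: 1.643524 × 0.2331 / 0.080² = 59.860.
Rounding up, n = 60.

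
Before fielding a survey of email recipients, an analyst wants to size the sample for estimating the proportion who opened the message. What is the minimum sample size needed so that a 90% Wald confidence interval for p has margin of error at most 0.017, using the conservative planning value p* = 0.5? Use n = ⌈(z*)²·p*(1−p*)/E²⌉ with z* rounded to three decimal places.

For 90% confidence, z* = 1.645.
p*(1−p*) = 0.50·0.50 = 0.2500.
(z*)²·p*(1−p*)/E² = 2.706025·0.2500/0.000289 = 2340.852.
⌈2340.852⌉ = 2341.

n = 2341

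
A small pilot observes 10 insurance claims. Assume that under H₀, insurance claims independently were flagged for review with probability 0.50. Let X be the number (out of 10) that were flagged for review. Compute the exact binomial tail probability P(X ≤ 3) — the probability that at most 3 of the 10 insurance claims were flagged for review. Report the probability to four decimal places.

X ~ Binomial(n=10, p=0.50).
P(X ≤ 3) = C(10,0)·0.50^0·0.50^10 + C(10,1)·0.50^1·0.50^9 + C(10,2)·0.50^2·0.50^8 + C(10,3)·0.50^3·0.50^7.
= 0.000977 + 0.009766 + 0.043945 + 0.117188 = 0.1719.

P = 0.1719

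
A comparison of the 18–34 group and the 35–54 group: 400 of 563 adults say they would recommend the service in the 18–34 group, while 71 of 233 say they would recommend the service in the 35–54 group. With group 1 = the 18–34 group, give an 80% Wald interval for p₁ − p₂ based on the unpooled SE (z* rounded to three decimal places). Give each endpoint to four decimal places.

(0.3600, 0.4515)

p̂₁ = 400/563 = 0.71048, p̂₂ = 71/233 = 0.30472; p̂₁ − p̂₂ = 0.40576.
SE = √(0.000365361 + 0.000909297) = √0.001274658 = 0.035702.
z* = 1.282 at the 80% level. Margin of error = 0.04577.
CI: 0.40576 ± 0.04577 = (0.3600, 0.4515).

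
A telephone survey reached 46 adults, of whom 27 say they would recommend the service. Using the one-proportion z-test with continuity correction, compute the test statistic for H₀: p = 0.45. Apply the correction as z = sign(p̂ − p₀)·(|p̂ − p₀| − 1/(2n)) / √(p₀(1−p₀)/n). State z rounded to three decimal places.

The sample proportion is 27/46 = 0.58696. p̂ − p₀ = 0.136957.
Continuity correction 1/(2n) = 1/92 = 0.010870.
Corrected numerator: |0.136957| − 0.010870 = 0.126087.
SE₀ = √(0.45·0.55/46) = 0.073351.
z = (+)0.126087/0.073351 = 1.719.

z = 1.719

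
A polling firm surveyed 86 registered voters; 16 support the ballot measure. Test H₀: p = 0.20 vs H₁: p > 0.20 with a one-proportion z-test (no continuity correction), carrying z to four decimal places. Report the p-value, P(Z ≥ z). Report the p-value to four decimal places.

With x = 16 successes in n = 86, p̂ = 0.18605.
SE₀ = √(0.20·0.80/86) = 0.043133.
Test statistic (full precision, shown to 4 dp): z = (16/86 − 0.20)/SE₀ ≈ -0.3235.
From the standard normal, P(Z ≥ z) = 0.6268.

p-value = 0.6268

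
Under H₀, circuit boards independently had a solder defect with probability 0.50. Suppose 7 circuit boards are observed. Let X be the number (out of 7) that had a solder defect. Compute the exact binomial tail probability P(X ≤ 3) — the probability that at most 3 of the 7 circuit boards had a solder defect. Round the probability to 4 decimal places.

X ~ Binomial(n=7, p=0.50).
P(X ≤ 3) = C(7,0)·0.50^0·0.50^7 + C(7,1)·0.50^1·0.50^6 + C(7,2)·0.50^2·0.50^5 + C(7,3)·0.50^3·0.50^4.
= 0.007812 + 0.054688 + 0.164062 + 0.273438 = 0.5000.

P = 0.5000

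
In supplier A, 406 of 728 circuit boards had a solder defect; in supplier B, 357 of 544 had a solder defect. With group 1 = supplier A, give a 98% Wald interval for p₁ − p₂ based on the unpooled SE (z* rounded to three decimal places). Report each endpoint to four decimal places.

p̂₁ = 0.55769, p̂₂ = 0.65625, so the observed difference is -0.09856.
SE = √(0.000338835 + 0.000414680) = √0.000753515 = 0.027450.
z* = 2.326 at the 98% level. Margin of error = 0.06385.
CI: -0.09856 ± 0.06385 = (-0.1624, -0.0347).

(-0.1624, -0.0347)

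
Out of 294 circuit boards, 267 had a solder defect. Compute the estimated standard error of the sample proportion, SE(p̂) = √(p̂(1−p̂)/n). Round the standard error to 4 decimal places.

SE = 0.0168

The sample proportion is 267/294 = 0.90816.
p̂(1−p̂) = 0.083405.
SE = √(0.083405/294) = √0.000283690 = 0.0168.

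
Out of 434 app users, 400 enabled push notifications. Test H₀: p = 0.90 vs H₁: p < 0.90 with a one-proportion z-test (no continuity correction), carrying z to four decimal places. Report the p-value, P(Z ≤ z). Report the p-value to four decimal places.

Sample proportion p̂ = 400/434 = 0.92166.
SE₀ = √(0.90·0.10/434) = 0.014400.
z = (p̂ − p₀)/SE = (400/434 − 0.90)/0.014400 ≈ 1.5040.
From the standard normal, P(Z ≤ z) = 0.9337.

p-value = 0.9337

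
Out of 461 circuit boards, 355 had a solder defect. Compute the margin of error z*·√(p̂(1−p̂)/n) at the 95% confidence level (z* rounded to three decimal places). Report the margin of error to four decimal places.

Sample proportion p̂ = 355/461 = 0.77007.
Standard error of p̂: √(0.177065/461) = √0.000384089 = 0.019598.
z* = 1.960 at the 95% level.
So ME = 0.0384.

ME = 0.0384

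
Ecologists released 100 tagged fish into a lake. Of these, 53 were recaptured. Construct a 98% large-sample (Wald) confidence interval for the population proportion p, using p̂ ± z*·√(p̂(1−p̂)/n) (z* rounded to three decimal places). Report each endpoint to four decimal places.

With x = 53 successes in n = 100, p̂ = 0.53000.
Standard error of p̂: √(0.249100/100) = √0.002491000 = 0.049910.
z* = 2.326 at the 98% level.
Margin of error: 2.326 × 0.049910 = 0.11609.
So the interval runs from 0.4139 to 0.6461.

(0.4139, 0.6461)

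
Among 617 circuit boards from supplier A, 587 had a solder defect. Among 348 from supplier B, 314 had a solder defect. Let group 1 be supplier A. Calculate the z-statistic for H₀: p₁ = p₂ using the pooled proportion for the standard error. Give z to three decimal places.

z = 2.942

Sample proportions: p̂₁ = 587/617 = 0.95138 and p̂₂ = 314/348 = 0.90230.
Pooled p̂ = (587+314)/(617+348) = 901/965 = 0.93368.
Pooled SE = √[0.0619227·0.00449431] ≈ 0.016682.
z = 0.04908/0.016682 = 2.942.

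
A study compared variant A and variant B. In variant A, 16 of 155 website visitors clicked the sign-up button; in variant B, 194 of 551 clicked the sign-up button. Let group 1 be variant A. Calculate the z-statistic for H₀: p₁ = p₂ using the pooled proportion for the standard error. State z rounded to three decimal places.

Sample proportions: p̂₁ = 16/155 = 0.10323 and p̂₂ = 194/551 = 0.35209.
Pooled p̂ = (16+194)/(155+551) = 210/706 = 0.29745.
Pooled SE = √[0.2089737·0.00826649] ≈ 0.041563.
z = -0.24886/0.041563 = -5.988.

z = -5.988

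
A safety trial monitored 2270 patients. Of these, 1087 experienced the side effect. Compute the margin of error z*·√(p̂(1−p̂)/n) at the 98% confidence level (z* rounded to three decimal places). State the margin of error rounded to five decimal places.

The sample proportion is 1087/2270 = 0.47885.
Standard error of p̂: √(0.249553/2270) = √0.000109935 = 0.010485.
z* = 2.326 at the 98% level.
So ME = 0.02439.

ME = 0.02439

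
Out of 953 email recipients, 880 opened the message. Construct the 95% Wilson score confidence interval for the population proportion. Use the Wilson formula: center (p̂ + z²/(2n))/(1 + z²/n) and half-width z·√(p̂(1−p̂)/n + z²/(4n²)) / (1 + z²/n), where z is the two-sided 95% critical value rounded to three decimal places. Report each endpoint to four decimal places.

(0.9048, 0.9386)

p̂ = 880/953 = 0.92340; z = 1.960, so z² = 3.841600.
Denominator 1 + z²/n = 1 + 3.841600/953 = 1.004031.
Adjusted center: (0.92340 + z²/(2n))/1.004031 = 0.92170.
Radicand: p̂(1−p̂)/n + z²/(4n²) = 0.000074221 + 0.000001057 = 0.000075278.
Half-width = z·√(radicand)/denom = 1.960·0.008676/1.004031 = 0.01694.
So the interval runs from 0.9048 to 0.9386.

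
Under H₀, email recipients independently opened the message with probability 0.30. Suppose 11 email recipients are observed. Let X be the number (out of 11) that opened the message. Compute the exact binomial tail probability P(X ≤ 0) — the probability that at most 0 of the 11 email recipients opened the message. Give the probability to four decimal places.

X ~ Binomial(n=11, p=0.30).
P(X ≤ 0) = C(11,0)·0.30^0·0.70^11.
= 0.019773 = 0.0198.

P = 0.0198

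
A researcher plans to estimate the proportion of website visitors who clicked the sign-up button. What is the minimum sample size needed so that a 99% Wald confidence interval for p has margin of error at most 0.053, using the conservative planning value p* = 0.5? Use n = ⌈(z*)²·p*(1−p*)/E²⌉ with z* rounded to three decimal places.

For 99% confidence, z* = 2.576.
p*(1−p*) = 0.50·0.50 = 0.2500.
Required n before rounding: 6.635776 × 0.2500 / 0.053² = 590.582.
Rounding up, n = 591.

n = 591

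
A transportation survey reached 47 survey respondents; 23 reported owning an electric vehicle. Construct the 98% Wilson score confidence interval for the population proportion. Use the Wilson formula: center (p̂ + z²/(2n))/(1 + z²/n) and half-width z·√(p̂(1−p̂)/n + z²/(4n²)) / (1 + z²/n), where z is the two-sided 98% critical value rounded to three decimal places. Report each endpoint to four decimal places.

p̂ = 23/47 = 0.48936; z = 2.326, so z² = 5.410276.
1 + z²/n = 1.115112.
Center = (0.48936 + 0.057556)/1.115112 = 0.49046.
Radicand: p̂(1−p̂)/n + z²/(4n²) = 0.005316741 + 0.000612299 = 0.005929040.
Half-width = z·√(radicand)/denom = 2.326·0.077000/1.115112 = 0.16061.
CI: 0.49046 ± 0.16061 = (0.3298, 0.6511).

(0.3298, 0.6511)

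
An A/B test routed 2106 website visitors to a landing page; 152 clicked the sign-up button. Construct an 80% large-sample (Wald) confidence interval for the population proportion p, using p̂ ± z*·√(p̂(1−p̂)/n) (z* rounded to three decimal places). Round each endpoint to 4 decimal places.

p̂ = 152/2106 = 0.07217.
SE(p̂) = √(0.07217·0.92783/2106) = 0.005639.
z* = 1.282 at the 80% level.
Margin of error: 1.282 × 0.005639 = 0.00723.
CI: 0.07217 ± 0.00723 = (0.0649, 0.0794).

(0.0649, 0.0794)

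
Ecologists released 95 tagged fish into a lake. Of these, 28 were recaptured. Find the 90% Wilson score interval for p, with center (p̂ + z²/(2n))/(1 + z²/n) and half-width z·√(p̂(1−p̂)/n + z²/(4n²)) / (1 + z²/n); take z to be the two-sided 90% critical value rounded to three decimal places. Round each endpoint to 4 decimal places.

Here p̂ = 28/95 = 0.29474 and z = 1.645 (z² = 2.706025).
1 + z²/n = 1.028484.
Adjusted center: (0.29474 + z²/(2n))/1.028484 = 0.30042.
Radicand: p̂(1−p̂)/n + z²/(4n²) = 0.002188074 + 0.000074959 = 0.002263033.
Half-width = z·√(radicand)/denom = 1.645·0.047571/1.028484 = 0.07609.
Interval: 0.30042 ± 0.07609 → (0.2243, 0.3765).

(0.2243, 0.3765)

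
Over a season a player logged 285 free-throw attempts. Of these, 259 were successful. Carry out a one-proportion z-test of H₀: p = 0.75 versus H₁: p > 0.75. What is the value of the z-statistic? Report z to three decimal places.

z = 6.190

With x = 259 successes in n = 285, p̂ = 0.90877.
Under H₀, SE = √(p₀(1−p₀)/n) = √(0.75·0.25/285) = √0.000657895 = 0.025649.
Test statistic: z = 0.15877/0.025649 = 6.190.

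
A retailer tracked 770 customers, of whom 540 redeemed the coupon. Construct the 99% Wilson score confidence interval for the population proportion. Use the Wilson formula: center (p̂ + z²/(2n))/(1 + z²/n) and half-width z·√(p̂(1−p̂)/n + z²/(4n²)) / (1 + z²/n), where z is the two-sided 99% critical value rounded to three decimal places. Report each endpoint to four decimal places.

(0.6572, 0.7419)

p̂ = 540/770 = 0.70130; z = 2.576, so z² = 6.635776.
Denominator 1 + z²/n = 1 + 6.635776/770 = 1.008618.
Adjusted center: (0.70130 + z²/(2n))/1.008618 = 0.69958.
Radicand: p̂(1−p̂)/n + z²/(4n²) = 0.000272050 + 0.000002798 = 0.000274848.
Half-width = 2.576·√0.000274848/1.008618 = 0.04234.
CI: 0.69958 ± 0.04234 = (0.6572, 0.7419).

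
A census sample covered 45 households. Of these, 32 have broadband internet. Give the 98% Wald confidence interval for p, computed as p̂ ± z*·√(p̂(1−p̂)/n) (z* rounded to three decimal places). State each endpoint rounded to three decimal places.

The sample proportion is 32/45 = 0.71111.
Standard error of p̂: √(0.205432/45) = √0.004565158 = 0.067566.
For 98% confidence, z* = 2.326.
Margin of error: 2.326 × 0.067566 = 0.15716.
CI: 0.71111 ± 0.15716 = (0.554, 0.868).

(0.554, 0.868)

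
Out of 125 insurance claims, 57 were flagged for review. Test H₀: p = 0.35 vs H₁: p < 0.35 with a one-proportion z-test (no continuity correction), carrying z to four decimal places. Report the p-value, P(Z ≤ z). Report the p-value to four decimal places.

p-value = 0.9935

The sample proportion is 57/125 = 0.45600.
Under H₀, SE = √(p₀(1−p₀)/n) = √(0.35·0.65/125) = √0.001820000 = 0.042661.
Test statistic (full precision, shown to 4 dp): z = (57/125 − 0.35)/SE₀ ≈ 2.4847.
p-value = P(Z ≤ z) with z = 2.4847 → 0.9935.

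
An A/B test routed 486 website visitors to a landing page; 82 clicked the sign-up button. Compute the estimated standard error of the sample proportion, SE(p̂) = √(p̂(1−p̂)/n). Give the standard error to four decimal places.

Sample proportion p̂ = 82/486 = 0.16872.
p̂(1−p̂) = 0.16872·0.83128 = 0.140254.
SE = √(0.140254/486) = 0.0170.

SE = 0.0170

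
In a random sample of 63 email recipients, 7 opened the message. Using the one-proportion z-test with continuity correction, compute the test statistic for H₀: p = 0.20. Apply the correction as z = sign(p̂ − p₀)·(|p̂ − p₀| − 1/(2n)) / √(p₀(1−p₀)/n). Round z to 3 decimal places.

The sample proportion is 7/63 = 0.11111. p̂ − p₀ = -0.088889.
1/(2n) = 0.007937.
Corrected numerator: |-0.088889| − 0.007937 = 0.080952.
Under H₀, SE = √(p₀(1−p₀)/n) = √(0.20·0.80/63) = √0.002539683 = 0.050395.
z = −0.080952/0.050395 = -1.606.

z = -1.606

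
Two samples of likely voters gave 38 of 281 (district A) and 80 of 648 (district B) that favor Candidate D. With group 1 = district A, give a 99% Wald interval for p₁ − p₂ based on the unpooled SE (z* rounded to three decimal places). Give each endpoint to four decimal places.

(-0.0504, 0.0740)

p̂₁ = 0.13523, p̂₂ = 0.12346, so the observed difference is 0.01177.
SE = √(0.000416170 + 0.000166999) = √0.000583169 = 0.024149.
z* = 2.576 at the 99% level. Margin of error = 0.06221.
Interval: 0.01177 ± 0.06221 → (-0.0504, 0.0740).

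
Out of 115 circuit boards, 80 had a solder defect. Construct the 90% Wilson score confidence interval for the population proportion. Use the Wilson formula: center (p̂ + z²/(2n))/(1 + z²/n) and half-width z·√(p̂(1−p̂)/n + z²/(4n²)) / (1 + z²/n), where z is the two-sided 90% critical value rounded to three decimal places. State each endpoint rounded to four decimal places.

(0.6212, 0.7611)

p̂ = 80/115 = 0.69565; z = 1.645, so z² = 2.706025.
Denominator 1 + z²/n = 1 + 2.706025/115 = 1.023531.
Center = (0.69565 + 0.011765)/1.023531 = 0.69115.
Radicand: p̂(1−p̂)/n + z²/(4n²) = 0.001841045 + 0.000051154 = 0.001892199.
Half-width = z·√(radicand)/denom = 1.645·0.043499/1.023531 = 0.06991.
Interval: 0.69115 ± 0.06991 → (0.6212, 0.7611).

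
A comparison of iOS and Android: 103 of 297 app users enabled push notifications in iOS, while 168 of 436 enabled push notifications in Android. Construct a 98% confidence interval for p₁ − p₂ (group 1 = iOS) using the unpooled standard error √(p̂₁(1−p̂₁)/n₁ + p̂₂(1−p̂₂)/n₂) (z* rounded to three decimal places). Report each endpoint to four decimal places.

p̂₁ = 0.34680, p̂₂ = 0.38532, so the observed difference is -0.03852.
SE = √(0.000762728 + 0.000543231) = √0.001305959 = 0.036138.
z* = 2.326 at the 98% level. Margin of error = 0.08406.
CI: -0.03852 ± 0.08406 = (-0.1226, 0.0455).

(-0.1226, 0.0455)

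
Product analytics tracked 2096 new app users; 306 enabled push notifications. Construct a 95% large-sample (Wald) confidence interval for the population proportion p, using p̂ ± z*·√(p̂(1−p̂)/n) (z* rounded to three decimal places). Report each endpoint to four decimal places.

With x = 306 successes in n = 2096, p̂ = 0.14599.
SE = √(p̂(1−p̂)/n) = √(0.124679/2096) = 0.007713.
z* = 1.960 at the 95% level.
Margin of error: 1.960 × 0.007713 = 0.01512.
Interval: 0.14599 ± 0.01512 → (0.1309, 0.1611).

(0.1309, 0.1611)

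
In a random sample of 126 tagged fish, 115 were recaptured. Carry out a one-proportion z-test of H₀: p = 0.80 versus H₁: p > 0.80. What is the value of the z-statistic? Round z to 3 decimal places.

p̂ = 115/126 = 0.91270.
Null standard error: √(0.80·0.20/126) = √0.001269841 = 0.035635.
z = (0.91270 − 0.80)/0.035635 = 0.11270/0.035635 = 3.163.

z = 3.163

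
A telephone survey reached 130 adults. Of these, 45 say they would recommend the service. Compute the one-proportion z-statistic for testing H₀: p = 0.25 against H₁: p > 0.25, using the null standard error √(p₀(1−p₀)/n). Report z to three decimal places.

z = 2.532

p̂ = 45/130 = 0.34615.
Null standard error: √(0.25·0.75/130) = √0.001442308 = 0.037978.
Test statistic: z = 0.09615/0.037978 = 2.532.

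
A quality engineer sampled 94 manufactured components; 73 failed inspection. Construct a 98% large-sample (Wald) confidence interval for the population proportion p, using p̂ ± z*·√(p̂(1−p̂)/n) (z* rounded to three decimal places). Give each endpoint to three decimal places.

With x = 73 successes in n = 94, p̂ = 0.77660.
Standard error of p̂: √(0.173495/94) = √0.001845689 = 0.042961.
The 98% critical value is z* = 2.326.
Margin of error: 2.326 × 0.042961 = 0.09993.
CI: 0.77660 ± 0.09993 = (0.677, 0.877).

(0.677, 0.877)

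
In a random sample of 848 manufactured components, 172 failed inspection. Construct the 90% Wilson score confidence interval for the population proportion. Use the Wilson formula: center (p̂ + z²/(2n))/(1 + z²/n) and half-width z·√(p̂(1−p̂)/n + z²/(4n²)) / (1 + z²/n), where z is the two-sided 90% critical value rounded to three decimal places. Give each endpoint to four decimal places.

p̂ = 172/848 = 0.20283; z = 1.645, so z² = 2.706025.
1 + z²/n = 1.003191.
Center = (0.20283 + 0.001596)/1.003191 = 0.20378.
Radicand: p̂(1−p̂)/n + z²/(4n²) = 0.000190672 + 0.000000941 = 0.000191613.
Half-width = 1.645·√0.000191613/1.003191 = 0.02270.
CI: 0.20378 ± 0.02270 = (0.1811, 0.2265).

(0.1811, 0.2265)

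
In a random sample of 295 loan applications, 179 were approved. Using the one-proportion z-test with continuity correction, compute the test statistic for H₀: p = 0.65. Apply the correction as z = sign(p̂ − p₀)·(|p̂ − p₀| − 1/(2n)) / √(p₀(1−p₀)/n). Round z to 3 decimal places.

Sample proportion p̂ = 179/295 = 0.60678. p̂ − p₀ = -0.043220.
1/(2n) = 0.001695.
Corrected numerator: |-0.043220| − 0.001695 = 0.041525.
SE₀ = √(0.65·0.35/295) = 0.027770.
z = −0.041525/0.027770 = -1.495.

z = -1.495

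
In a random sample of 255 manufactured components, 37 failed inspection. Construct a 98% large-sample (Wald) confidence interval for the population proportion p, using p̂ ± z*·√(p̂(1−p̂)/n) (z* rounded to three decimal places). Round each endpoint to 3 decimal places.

With x = 37 successes in n = 255, p̂ = 0.14510.
SE(p̂) = √(0.14510·0.85490/255) = 0.022056.
z* = 2.326 at the 98% level.
Margin = 2.326·0.022056 = 0.05130.
Interval: 0.14510 ± 0.05130 → (0.094, 0.196).

(0.094, 0.196)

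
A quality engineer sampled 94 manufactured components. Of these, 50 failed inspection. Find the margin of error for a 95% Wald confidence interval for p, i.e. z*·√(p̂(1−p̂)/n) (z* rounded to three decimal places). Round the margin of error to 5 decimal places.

ME = 0.10087

With x = 50 successes in n = 94, p̂ = 0.53191.
Standard error of p̂: √(0.248981/94) = √0.002648739 = 0.051466.
The 95% critical value is z* = 1.960.
So ME = 0.10087.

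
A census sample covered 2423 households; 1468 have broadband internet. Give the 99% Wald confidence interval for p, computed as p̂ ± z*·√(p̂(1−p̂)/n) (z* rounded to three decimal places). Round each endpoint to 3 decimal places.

p̂ = 1468/2423 = 0.60586.
SE = √(p̂(1−p̂)/n) = √(0.238794/2423) = 0.009927.
The 99% critical value is z* = 2.576.
Margin of error: 2.576 × 0.009927 = 0.02557.
Interval: 0.60586 ± 0.02557 → (0.580, 0.631).

(0.580, 0.631)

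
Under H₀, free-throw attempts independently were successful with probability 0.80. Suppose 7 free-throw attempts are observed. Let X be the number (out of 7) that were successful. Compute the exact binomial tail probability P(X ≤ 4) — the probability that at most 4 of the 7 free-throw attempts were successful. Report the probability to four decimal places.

P = 0.1480

X ~ Binomial(n=7, p=0.80).
P(X ≤ 4) = Σ_{j=0}^{4} C(7,j)·0.80^j·0.20^{7−j}.
= 0.000013 + 0.000358 + 0.004301 + 0.028672 + 0.114688 = 0.1480.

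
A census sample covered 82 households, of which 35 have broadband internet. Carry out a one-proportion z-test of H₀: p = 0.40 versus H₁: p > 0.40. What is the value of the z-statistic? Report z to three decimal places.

The sample proportion is 35/82 = 0.42683.
SE₀ = √(0.40·0.60/82) = 0.054100.
z = (p̂ − p₀)/SE = (0.42683 − 0.40)/0.054100 = 0.496.

z = 0.496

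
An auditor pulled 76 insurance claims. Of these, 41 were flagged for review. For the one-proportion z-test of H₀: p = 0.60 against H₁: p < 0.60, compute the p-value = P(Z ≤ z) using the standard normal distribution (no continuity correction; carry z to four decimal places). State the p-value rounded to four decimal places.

p-value = 0.1407

The sample proportion is 41/76 = 0.53947.
Null standard error: √(0.60·0.40/76) = √0.003157895 = 0.056195.
z = (p̂ − p₀)/SE = (41/76 − 0.60)/0.056195 ≈ -1.0771.
From the standard normal, P(Z ≤ z) = 0.1407.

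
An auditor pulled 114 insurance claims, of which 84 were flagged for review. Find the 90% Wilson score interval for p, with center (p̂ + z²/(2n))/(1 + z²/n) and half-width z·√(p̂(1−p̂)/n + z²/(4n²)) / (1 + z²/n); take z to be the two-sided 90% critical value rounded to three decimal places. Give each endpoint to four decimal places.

Here p̂ = 84/114 = 0.73684 and z = 1.645 (z² = 2.706025).
1 + z²/n = 1.023737.
Adjusted center: (0.73684 + z²/(2n))/1.023737 = 0.73135.
Radicand: p̂(1−p̂)/n + z²/(4n²) = 0.001700928 + 0.000052055 = 0.001752983.
Half-width = 1.645·√0.001752983/1.023737 = 0.06728.
CI: 0.73135 ± 0.06728 = (0.6641, 0.7986).

(0.6641, 0.7986)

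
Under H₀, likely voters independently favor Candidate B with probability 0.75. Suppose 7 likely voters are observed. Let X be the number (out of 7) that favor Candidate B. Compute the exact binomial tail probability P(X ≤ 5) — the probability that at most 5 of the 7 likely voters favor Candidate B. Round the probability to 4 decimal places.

P = 0.5551

X ~ Binomial(n=7, p=0.75).
P(X ≤ 5) = Σ_{j=0}^{5} C(7,j)·0.75^j·0.25^{7−j}.
= 0.000061 + 0.001282 + 0.011536 + 0.057678 + 0.173035 + 0.311462 = 0.5551.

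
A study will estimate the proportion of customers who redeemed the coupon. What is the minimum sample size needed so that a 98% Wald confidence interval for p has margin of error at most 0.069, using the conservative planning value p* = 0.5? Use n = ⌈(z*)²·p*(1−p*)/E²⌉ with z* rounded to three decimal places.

n = 285

The 98% critical value is z* = 2.326.
p*(1−p*) = 0.2500.
Required n before rounding: 5.410276 × 0.2500 / 0.069² = 284.093.
Rounding up, n = 285.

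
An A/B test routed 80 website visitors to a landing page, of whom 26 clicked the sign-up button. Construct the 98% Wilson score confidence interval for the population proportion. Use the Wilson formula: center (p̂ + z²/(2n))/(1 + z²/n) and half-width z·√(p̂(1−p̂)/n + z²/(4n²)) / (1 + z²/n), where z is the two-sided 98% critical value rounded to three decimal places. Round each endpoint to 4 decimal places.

(0.2177, 0.4545)

Here p̂ = 26/80 = 0.32500 and z = 2.326 (z² = 5.410276).
1 + z²/n = 1.067628.
Adjusted center: (0.32500 + z²/(2n))/1.067628 = 0.33609.
Radicand: p̂(1−p̂)/n + z²/(4n²) = 0.002742188 + 0.000211339 = 0.002953527.
Half-width = 2.326·√0.002953527/1.067628 = 0.11840.
Interval: 0.33609 ± 0.11840 → (0.2177, 0.4545).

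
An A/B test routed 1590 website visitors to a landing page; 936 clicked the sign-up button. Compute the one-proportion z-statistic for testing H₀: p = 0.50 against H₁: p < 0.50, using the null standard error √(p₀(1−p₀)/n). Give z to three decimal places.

z = 7.072

With x = 936 successes in n = 1590, p̂ = 0.58868.
Under H₀, SE = √(p₀(1−p₀)/n) = √(0.50·0.50/1590) = √0.000157233 = 0.012539.
Test statistic: z = 0.08868/0.012539 = 7.072.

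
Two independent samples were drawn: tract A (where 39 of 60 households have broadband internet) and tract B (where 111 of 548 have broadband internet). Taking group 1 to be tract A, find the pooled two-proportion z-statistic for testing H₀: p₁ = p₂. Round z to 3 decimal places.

Sample proportions: p̂₁ = 39/60 = 0.65000 and p̂₂ = 111/548 = 0.20255.
Pooling: p̂ = 150/608 = 0.24671.
SE = √[p̂(1−p̂)(1/n₁+1/n₂)] = √[0.24671·0.75329·(1/60+1/548)] ≈ 0.058622.
z = (p̂₁ − p̂₂)/SE = (0.65000 − 0.20255)/0.058622 = 0.44745/0.058622 = 7.633.

z = 7.633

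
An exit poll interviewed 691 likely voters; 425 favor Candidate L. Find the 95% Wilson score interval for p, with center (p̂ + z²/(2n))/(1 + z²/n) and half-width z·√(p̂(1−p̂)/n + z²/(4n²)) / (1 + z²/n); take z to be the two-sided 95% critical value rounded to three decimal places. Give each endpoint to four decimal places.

p̂ = 425/691 = 0.61505; z = 1.960, so z² = 3.841600.
Denominator 1 + z²/n = 1 + 3.841600/691 = 1.005559.
Center = (0.61505 + 0.002780)/1.005559 = 0.61441.
Radicand: p̂(1−p̂)/n + z²/(4n²) = 0.000342639 + 0.000002011 = 0.000344650.
Half-width = 1.960·√0.000344650/1.005559 = 0.03619.
Interval: 0.61441 ± 0.03619 → (0.5782, 0.6506).

(0.5782, 0.6506)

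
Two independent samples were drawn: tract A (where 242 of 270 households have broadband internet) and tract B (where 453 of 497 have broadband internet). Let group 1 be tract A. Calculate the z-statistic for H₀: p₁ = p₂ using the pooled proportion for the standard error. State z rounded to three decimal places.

z = -0.688

p̂₁ = 242/270 = 0.89630, p̂₂ = 453/497 = 0.91147.
Pooled p̂ = (242+453)/(270+497) = 695/767 = 0.90613.
SE = √[p̂(1−p̂)(1/n₁+1/n₂)] = √[0.90613·0.09387·(1/270+1/497)] ≈ 0.022050.
z = -0.01517/0.022050 = -0.688.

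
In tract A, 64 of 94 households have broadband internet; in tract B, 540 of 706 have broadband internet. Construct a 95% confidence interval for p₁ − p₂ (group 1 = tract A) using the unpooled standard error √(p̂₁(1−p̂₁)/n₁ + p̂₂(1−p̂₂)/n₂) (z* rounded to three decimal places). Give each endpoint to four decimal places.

(-0.1833, 0.0153)

p̂₁ = 0.68085, p̂₂ = 0.76487, so the observed difference is -0.08402.
Unpooled SE = √(p̂₁(1−p̂₁)/n₁ + p̂₂(1−p̂₂)/n₂) = √(0.002311627 + 0.000254734) = 0.050659.
z* = 1.960 at the 95% level. Margin = 1.960·0.050659 = 0.09929.
So the interval runs from -0.1833 to 0.0153.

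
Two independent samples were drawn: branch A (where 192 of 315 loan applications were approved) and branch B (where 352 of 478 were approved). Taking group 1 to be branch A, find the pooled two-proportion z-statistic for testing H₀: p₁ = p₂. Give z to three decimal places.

p̂₁ = 192/315 = 0.60952, p̂₂ = 352/478 = 0.73640.
Pooling: p̂ = 544/793 = 0.68600.
SE = √[p̂(1−p̂)(1/n₁+1/n₂)] = √[0.68600·0.31400·(1/315+1/478)] ≈ 0.033682.
z = -0.12688/0.033682 = -3.767.

z = -3.767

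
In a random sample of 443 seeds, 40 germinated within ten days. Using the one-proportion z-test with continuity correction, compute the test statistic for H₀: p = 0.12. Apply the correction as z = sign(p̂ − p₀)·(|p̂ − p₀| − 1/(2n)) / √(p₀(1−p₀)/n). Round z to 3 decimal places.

With x = 40 successes in n = 443, p̂ = 0.09029. p̂ − p₀ = -0.029707.
Continuity correction 1/(2n) = 1/886 = 0.001129.
Corrected numerator: |-0.029707| − 0.001129 = 0.028578.
Under H₀, SE = √(p₀(1−p₀)/n) = √(0.12·0.88/443) = √0.000238375 = 0.015439.
z = (−)0.028578/0.015439 = -1.851.

z = -1.851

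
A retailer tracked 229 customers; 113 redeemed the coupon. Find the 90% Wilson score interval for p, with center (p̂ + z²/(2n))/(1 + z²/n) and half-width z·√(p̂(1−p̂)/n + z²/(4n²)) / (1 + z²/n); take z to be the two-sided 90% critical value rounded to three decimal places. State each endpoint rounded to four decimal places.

Here p̂ = 113/229 = 0.49345 and z = 1.645 (z² = 2.706025).
Denominator 1 + z²/n = 1 + 2.706025/229 = 1.011817.
Center = (0.49345 + 0.005908)/1.011817 = 0.49353.
Radicand: p̂(1−p̂)/n + z²/(4n²) = 0.001091516 + 0.000012900 = 0.001104416.
Half-width = 1.645·√0.001104416/1.011817 = 0.05403.
So the interval runs from 0.4395 to 0.5476.

(0.4395, 0.5476)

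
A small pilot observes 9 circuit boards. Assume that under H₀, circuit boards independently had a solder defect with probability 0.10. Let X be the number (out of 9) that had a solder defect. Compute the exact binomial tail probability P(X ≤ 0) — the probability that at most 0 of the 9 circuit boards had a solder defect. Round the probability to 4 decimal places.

X ~ Binomial(n=9, p=0.10).
P(X ≤ 0) = C(9,0)·0.10^0·0.90^9.
= 0.387420 = 0.3874.

P = 0.3874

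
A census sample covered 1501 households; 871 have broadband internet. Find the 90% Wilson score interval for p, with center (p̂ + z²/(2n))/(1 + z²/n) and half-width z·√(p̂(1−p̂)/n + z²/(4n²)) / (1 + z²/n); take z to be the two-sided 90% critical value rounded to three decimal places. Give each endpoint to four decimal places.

Here p̂ = 871/1501 = 0.58028 and z = 1.645 (z² = 2.706025).
1 + z²/n = 1.001803.
Center = (0.58028 + 0.000901)/1.001803 = 0.58014.
Radicand: p̂(1−p̂)/n + z²/(4n²) = 0.000162262 + 0.000000300 = 0.000162562.
Half-width = 1.645·√0.000162562/1.001803 = 0.02094.
CI: 0.58014 ± 0.02094 = (0.5592, 0.6011).

(0.5592, 0.6011)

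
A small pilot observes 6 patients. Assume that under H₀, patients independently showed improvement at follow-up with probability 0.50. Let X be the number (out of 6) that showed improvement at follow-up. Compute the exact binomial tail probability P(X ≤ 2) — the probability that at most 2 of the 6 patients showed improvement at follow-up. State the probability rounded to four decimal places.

P = 0.3438

X ~ Binomial(n=6, p=0.50).
P(X ≤ 2) = C(6,0)·0.50^0·0.50^6 + C(6,1)·0.50^1·0.50^5 + C(6,2)·0.50^2·0.50^4.
= 0.015625 + 0.093750 + 0.234375 = 0.3438.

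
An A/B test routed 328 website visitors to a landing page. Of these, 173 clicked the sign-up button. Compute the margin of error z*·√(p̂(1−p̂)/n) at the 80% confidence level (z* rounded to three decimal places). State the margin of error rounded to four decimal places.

p̂ = 173/328 = 0.52744.
Standard error of p̂: √(0.249247/328) = √0.000759900 = 0.027566.
For 80% confidence, z* = 1.282.
ME = 1.282·0.027566 = 0.0353.

ME = 0.0353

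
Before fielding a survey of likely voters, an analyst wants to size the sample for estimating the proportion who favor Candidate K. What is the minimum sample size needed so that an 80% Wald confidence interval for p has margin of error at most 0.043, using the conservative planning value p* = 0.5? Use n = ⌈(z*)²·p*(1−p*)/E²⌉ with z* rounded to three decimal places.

The 80% critical value is z* = 1.282.
p*(1−p*) = 0.50·0.50 = 0.2500.
Required n before rounding: 1.643524 × 0.2500 / 0.043² = 222.218.
⌈222.218⌉ = 223.

n = 223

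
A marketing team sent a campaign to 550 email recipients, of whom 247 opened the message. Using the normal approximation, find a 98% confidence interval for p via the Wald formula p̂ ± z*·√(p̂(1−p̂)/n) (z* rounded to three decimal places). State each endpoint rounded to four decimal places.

(0.3998, 0.4984)

p̂ = 247/550 = 0.44909.
SE = √(p̂(1−p̂)/n) = √(0.247408/550) = 0.021209.
For 98% confidence, z* = 2.326.
Margin of error: 2.326 × 0.021209 = 0.04933.
So the interval runs from 0.3998 to 0.4984.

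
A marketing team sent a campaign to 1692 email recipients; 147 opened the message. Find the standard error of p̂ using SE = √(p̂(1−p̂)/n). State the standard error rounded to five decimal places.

SE = 0.00685

The sample proportion is 147/1692 = 0.08688.
p̂(1−p̂) = 0.079332.
SE = √(0.079332/1692) = √0.000046887 = 0.00685.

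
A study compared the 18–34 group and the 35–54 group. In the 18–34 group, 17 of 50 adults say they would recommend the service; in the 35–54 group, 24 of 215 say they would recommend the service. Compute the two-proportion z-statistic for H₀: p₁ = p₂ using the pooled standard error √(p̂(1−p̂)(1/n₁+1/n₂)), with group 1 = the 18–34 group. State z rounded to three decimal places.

p̂₁ = 17/50 = 0.34000, p̂₂ = 24/215 = 0.11163.
Pooled p̂ = (17+24)/(50+215) = 41/265 = 0.15472.
SE = √[p̂(1−p̂)(1/n₁+1/n₂)] = √[0.15472·0.84528·(1/50+1/215)] ≈ 0.056779.
z = 0.22837/0.056779 = 4.022.

z = 4.022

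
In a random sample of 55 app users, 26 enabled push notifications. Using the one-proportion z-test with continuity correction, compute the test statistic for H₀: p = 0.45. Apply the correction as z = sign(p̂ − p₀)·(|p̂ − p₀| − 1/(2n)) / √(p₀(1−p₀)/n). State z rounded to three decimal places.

With x = 26 successes in n = 55, p̂ = 0.47273. p̂ − p₀ = 0.022727.
Continuity correction 1/(2n) = 1/110 = 0.009091.
Corrected numerator: |0.022727| − 0.009091 = 0.013636.
SE₀ = √(0.45·0.55/55) = 0.067082.
z = +0.013636/0.067082 = 0.203.

z = 0.203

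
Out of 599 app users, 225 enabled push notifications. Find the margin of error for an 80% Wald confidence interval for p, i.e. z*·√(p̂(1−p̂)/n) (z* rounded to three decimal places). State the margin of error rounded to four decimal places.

With x = 225 successes in n = 599, p̂ = 0.37563.
SE(p̂) = √(0.37563·0.62437/599) = 0.019787.
For 80% confidence, z* = 1.282.
So ME = 0.0254.

ME = 0.0254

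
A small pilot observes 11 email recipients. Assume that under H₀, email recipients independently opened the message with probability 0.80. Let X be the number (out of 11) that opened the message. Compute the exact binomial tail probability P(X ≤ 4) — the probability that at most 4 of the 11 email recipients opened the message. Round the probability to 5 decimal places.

P = 0.00197

X ~ Binomial(n=11, p=0.80).
P(X ≤ 4) = Σ_{j=0}^{4} C(11,j)·0.80^j·0.20^{11−j}.
= 0.000000 + 0.000001 + 0.000018 + 0.000216 + 0.001730 = 0.00197.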